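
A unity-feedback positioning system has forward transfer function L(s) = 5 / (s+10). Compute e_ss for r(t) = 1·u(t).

2/3

The open loop has no poles at the origin → type 0 system.
K_p = lim_{s→0} L(s) = 5 / (10) = 0.5.
e_ss = 1/(1 + K_p) = 1/1.5 = 2/3.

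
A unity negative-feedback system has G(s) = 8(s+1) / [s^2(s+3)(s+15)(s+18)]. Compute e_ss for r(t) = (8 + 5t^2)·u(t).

1012.5

G(s) has two factors of s in the denominator, so the system is type 2. By superposition:
  • 8: tracked with zero error.
  • 5t^2: e_ss = 10/K_a with K_a=4/405 → 1012.5.
Total e_ss = 1012.5.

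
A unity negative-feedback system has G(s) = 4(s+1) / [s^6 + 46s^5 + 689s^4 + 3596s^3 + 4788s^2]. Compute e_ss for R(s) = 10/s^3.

Factoring s^2 from the denominator leaves a polynomial with constant term 4788, so the system is type 2.
K_a = lim_{s→0} s^2·G(s) = 4·1 / 4788 = 1/1197.
r(t) = 5t^2 gives R(s) = 10/s^3.
e_ss = 10/K_a = 10/(1/1197) = 11970.

11970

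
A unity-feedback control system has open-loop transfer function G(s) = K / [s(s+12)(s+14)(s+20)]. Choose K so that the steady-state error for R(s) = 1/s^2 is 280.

G(s) has one factor of s in the denominator, so the system is type 1.
K_v = lim_{s→0} s·G(s) = K / (12·14·20) = (1/3360)·K.
e_ss = 1/K_v = 280 ⇒ K_v = 1/280 ⇒ K = (1/280)/(1/3360) = 12.

12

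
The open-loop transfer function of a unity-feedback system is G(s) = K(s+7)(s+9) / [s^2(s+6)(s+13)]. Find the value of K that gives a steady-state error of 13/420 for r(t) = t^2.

G(s) has two factors of s in the denominator, so the system is type 2.
K_a = lim_{s→0} s^2·G(s) = K·7·9 / (6·13) = (21/26)·K.
e_ss = 2/K_a = 13/420 ⇒ K_a = 840/13 ⇒ K = (840/13)/(21/26) = 80.

80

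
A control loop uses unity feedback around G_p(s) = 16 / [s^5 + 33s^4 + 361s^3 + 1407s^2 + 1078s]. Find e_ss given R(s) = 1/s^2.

67.375

Factoring s from the denominator leaves a polynomial with constant term 1078, so the system is type 1.
K_v = lim_{s→0} s·G_p(s) = 16 / 1078 = 8/539.
e_ss = 1/K_v = 1/(8/539) = 67.375.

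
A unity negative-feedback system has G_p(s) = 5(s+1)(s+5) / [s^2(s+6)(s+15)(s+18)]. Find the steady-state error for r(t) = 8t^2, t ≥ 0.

1036.8

The open loop has two poles at the origin → type 2 system.
K_a = lim_{s→0} s^2·G_p(s) = 5·1·5 / (6·15·18) = 5/324.
r(t) = 8t^2 gives R(s) = 16/s^3.
e_ss = 16/K_a = 16/(5/324) = 1036.8.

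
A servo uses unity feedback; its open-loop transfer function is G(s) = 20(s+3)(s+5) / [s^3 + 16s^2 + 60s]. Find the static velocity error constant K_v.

Factoring s from the denominator leaves a polynomial with constant term 60, so the system is type 1.
K_v = lim_{s→0} s·G(s) = 20·3·5 / 60 = 5.

5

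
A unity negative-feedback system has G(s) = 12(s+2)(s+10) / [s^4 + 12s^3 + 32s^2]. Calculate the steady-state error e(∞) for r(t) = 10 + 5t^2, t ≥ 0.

The denominator has no term below 32s^2 — 2 poles at s=0, type 2. By superposition:
  • 10: tracked with zero error.
  • 5t^2: e_ss = 10/K_a with K_a=7.5 → 4/3.
Total e_ss = 4/3.

4/3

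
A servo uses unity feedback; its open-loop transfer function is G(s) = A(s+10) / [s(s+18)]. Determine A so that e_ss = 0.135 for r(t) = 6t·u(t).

System type = 1 (one pole at s=0).
K_v = lim_{s→0} s·G(s) = A·10 / (18) = (5/9)·A.
e_ss = 6/K_v = 0.135 ⇒ K_v = 400/9 ⇒ A = (400/9)/(5/9) = 80.

80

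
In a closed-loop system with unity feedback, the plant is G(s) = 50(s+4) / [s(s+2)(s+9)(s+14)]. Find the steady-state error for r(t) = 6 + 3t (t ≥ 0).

G(s) has one factor of s in the denominator, so the system is type 1. By superposition:
  • 6: tracked with zero error.
  • 3t: e_ss = 3/K_v with K_v=50/63 → 3.78.
Total e_ss = 3.78.

3.78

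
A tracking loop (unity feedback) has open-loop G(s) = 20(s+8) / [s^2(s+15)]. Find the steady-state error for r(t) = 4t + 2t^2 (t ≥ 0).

0.375

System type = 2 (two poles at s=0). Treating each term separately:
  • 4t: tracked with zero error.
  • 2t^2: e_ss = 4/K_a with K_a=32/3 → 0.375.
Total e_ss = 0.375.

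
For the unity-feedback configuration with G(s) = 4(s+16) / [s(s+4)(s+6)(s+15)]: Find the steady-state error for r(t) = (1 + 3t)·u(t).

16.875

System type = 1 (one pole at s=0). Taking each input component in turn:
  • 1: tracked with zero error.
  • 3t: e_ss = 3/K_v with K_v=8/45 → 16.875.
Total e_ss = 16.875.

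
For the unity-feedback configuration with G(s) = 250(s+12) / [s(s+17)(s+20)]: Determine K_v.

150/17

System type = 1 (one pole at s=0).
K_v = lim_{s→0} s·G(s) = 250·12 / (17·20) = 150/17.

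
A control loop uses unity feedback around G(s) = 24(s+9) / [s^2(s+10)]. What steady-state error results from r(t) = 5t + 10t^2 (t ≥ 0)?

The open loop has two poles at the origin → type 2 system. Treating each term separately:
  • 5t: tracked with zero error.
  • 10t^2: e_ss = 20/K_a with K_a=21.6 → 25/27.
Total e_ss = 25/27.

25/27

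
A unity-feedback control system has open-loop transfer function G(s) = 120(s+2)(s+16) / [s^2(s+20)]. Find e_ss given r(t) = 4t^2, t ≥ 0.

G(s) has two factors of s in the denominator, so the system is type 2.
K_a = lim_{s→0} s^2·G(s) = 120·2·16 / (20) = 192.
r(t) = 4t^2 gives R(s) = 8/s^3.
e_ss = 8/K_a = 8/192 = 1/24.

1/24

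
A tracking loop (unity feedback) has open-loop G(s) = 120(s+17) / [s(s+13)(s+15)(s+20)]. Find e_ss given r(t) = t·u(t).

System type = 1 (one pole at s=0).
K_v = lim_{s→0} s·G(s) = 120·17 / (13·15·20) = 34/65.
e_ss = 1/K_v = 1/(34/65) = 65/34.

65/34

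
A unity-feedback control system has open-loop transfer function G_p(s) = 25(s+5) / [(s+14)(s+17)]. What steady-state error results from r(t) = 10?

The open loop has no poles at the origin → type 0 system.
K_p = lim_{s→0} G_p(s) = 25·5 / (14·17) = 125/238.
e_ss = 10/(1 + K_p) = 10/(363/238) = 2380/363.

2380/363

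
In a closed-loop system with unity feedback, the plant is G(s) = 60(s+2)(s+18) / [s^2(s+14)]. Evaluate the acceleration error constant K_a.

1080/7

The open loop has two poles at the origin → type 2 system.
K_a = lim_{s→0} s^2·G(s) = 60·2·18 / (14) = 1080/7.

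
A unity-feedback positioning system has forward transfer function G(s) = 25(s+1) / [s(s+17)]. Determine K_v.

One free integrator in G(s): this is a type 1 system.
K_v = lim_{s→0} s·G(s) = 25·1 / (17) = 25/17.

25/17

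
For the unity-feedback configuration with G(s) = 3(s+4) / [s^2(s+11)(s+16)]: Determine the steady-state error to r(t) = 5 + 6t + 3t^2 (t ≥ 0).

System type = 2 (two poles at s=0). By superposition:
  • 5: tracked with zero error.
  • 6t: tracked with zero error.
  • 3t^2: e_ss = 6/K_a with K_a=3/44 → 88.
Total e_ss = 88.

88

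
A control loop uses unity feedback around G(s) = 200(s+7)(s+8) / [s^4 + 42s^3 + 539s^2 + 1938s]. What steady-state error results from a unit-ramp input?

969/5600

Factoring s from the denominator leaves a polynomial with constant term 1938, so the system is type 1.
K_v = lim_{s→0} s·G(s) = 200·7·8 / 1938 = 5600/969.
e_ss = 1/K_v = 1/(5600/969) = 969/5600.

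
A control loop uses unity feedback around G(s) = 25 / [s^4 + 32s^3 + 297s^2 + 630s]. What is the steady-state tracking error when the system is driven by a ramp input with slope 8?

201.6

Lowest-order denominator term is 630s, so the open loop has 1 pole at the origin → type 1 system.
K_v = lim_{s→0} s·G(s) = 25 / 630 = 5/126.
e_ss = 8/K_v = 8/(5/126) = 201.6.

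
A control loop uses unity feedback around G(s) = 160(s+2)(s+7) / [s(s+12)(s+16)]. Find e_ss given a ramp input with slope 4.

System type = 1 (one pole at s=0).
K_v = lim_{s→0} s·G(s) = 160·2·7 / (12·16) = 35/3.
e_ss = 4/K_v = 4/(35/3) = 12/35.

12/35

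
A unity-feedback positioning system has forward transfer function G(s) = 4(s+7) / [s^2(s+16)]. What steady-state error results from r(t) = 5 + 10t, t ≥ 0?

0

Two free integrators in G(s): this is a type 2 system. By superposition:
  • 5: tracked with zero error.
  • 10t: tracked with zero error.
Total e_ss = 0.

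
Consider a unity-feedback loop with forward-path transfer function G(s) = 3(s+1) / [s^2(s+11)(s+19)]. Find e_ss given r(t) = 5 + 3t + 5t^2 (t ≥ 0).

2090/3

System type = 2 (two poles at s=0). By superposition:
  • 5: tracked with zero error.
  • 3t: tracked with zero error.
  • 5t^2: e_ss = 10/K_a with K_a=3/209 → 2090/3.
Total e_ss = 2090/3.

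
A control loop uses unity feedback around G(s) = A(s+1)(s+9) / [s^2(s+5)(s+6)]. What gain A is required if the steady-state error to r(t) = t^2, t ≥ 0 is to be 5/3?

4

System type = 2 (two poles at s=0).
K_a = lim_{s→0} s^2·G(s) = A·1·9 / (5·6) = 0.3·A.
e_ss = 2/K_a = 5/3 ⇒ K_a = 1.2 ⇒ A = 1.2/0.3 = 4.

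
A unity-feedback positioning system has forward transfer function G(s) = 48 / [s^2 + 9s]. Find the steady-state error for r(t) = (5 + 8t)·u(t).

1.5

Lowest-order denominator term is 9s, so the open loop has 1 pole at the origin → type 1 system. Taking each input component in turn:
  • 5: tracked with zero error.
  • 8t: e_ss = 8/K_v with K_v=16/3 → 1.5.
Total e_ss = 1.5.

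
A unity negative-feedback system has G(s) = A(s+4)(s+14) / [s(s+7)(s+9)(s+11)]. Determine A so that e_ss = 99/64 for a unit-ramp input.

System type = 1 (one pole at s=0).
K_v = lim_{s→0} s·G(s) = A·4·14 / (7·9·11) = (8/99)·A.
e_ss = 1/K_v = 99/64 ⇒ K_v = 64/99 ⇒ A = (64/99)/(8/99) = 8.

8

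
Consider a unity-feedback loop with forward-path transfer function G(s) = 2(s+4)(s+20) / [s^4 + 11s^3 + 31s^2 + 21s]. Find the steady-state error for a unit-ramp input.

21/160

The denominator has no term below 21s — 1 pole at s=0, type 1.
K_v = lim_{s→0} s·G(s) = 2·4·20 / 21 = 160/21.
e_ss = 1/K_v = 1/(160/21) = 21/160.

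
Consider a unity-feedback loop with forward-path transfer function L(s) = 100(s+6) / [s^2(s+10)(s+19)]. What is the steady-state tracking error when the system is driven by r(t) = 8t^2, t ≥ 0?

Two free integrators in L(s): this is a type 2 system.
K_a = lim_{s→0} s^2·L(s) = 100·6 / (10·19) = 60/19.
r(t) = 8t^2 gives R(s) = 16/s^3.
e_ss = 16/K_a = 16/(60/19) = 76/15.

76/15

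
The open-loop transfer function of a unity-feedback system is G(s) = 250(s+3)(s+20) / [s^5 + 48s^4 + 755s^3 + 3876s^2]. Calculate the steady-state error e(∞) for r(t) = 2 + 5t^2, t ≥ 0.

The denominator has no term below 3876s^2 — 2 poles at s=0, type 2. By superposition:
  • 2: tracked with zero error.
  • 5t^2: e_ss = 10/K_a with K_a=1250/323 → 2.584.
Total e_ss = 2.584.

2.584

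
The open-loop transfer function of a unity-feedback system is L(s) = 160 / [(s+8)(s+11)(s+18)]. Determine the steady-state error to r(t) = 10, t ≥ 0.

No free integrators in L(s): this is a type 0 system.
K_p = lim_{s→0} L(s) = 160 / (8·11·18) = 10/99.
e_ss = 10/(1 + K_p) = 10/(109/99) = 990/109.

990/109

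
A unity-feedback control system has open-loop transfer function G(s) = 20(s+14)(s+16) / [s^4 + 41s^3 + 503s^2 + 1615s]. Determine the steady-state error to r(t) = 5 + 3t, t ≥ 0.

969/896

Lowest-order denominator term is 1615s, so the open loop has 1 pole at the origin → type 1 system. Taking each input component in turn:
  • 5: tracked with zero error.
  • 3t: e_ss = 3/K_v with K_v=896/323 → 969/896.
Total e_ss = 969/896.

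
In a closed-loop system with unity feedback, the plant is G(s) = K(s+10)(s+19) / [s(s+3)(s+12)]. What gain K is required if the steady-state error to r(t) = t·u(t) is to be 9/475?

G(s) has one factor of s in the denominator, so the system is type 1.
K_v = lim_{s→0} s·G(s) = K·10·19 / (3·12) = (95/18)·K.
e_ss = 1/K_v = 9/475 ⇒ K_v = 475/9 ⇒ K = (475/9)/(95/18) = 10.

10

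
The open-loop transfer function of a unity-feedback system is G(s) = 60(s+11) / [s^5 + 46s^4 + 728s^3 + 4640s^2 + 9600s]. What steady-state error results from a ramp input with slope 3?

Factoring s from the denominator leaves a polynomial with constant term 9600, so the system is type 1.
K_v = lim_{s→0} s·G(s) = 60·11 / 9600 = 11/160.
e_ss = 3/K_v = 3/(11/160) = 480/11.

480/11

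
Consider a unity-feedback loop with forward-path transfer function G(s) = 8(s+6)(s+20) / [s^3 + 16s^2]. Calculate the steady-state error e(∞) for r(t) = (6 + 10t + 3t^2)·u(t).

0.1

The denominator has no term below 16s^2 — 2 poles at s=0, type 2. Taking each input component in turn:
  • 6: tracked with zero error.
  • 10t: tracked with zero error.
  • 3t^2: e_ss = 6/K_a with K_a=60 → 0.1.
Total e_ss = 0.1.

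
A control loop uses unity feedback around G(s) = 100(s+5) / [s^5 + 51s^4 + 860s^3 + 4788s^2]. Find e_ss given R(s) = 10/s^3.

Factoring s^2 from the denominator leaves a polynomial with constant term 4788, so the system is type 2.
K_a = lim_{s→0} s^2·G(s) = 100·5 / 4788 = 125/1197.
r(t) = 5t^2 gives R(s) = 10/s^3.
e_ss = 10/K_a = 10/(125/1197) = 95.76.

95.76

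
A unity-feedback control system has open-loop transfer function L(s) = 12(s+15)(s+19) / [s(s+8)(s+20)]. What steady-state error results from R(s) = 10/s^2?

System type = 1 (one pole at s=0).
K_v = lim_{s→0} s·L(s) = 12·15·19 / (8·20) = 21.375.
e_ss = 10/K_v = 10/21.375 = 80/171.

80/171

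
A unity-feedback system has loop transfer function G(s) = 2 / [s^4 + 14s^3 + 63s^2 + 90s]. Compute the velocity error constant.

1/45

The denominator has no term below 90s — 1 pole at s=0, type 1.
K_v = lim_{s→0} s·G(s) = 2 / 90 = 1/45.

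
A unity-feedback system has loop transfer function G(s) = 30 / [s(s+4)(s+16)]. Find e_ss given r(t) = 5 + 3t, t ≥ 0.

The open loop has one pole at the origin → type 1 system. Treating each term separately:
  • 5: tracked with zero error.
  • 3t: e_ss = 3/K_v with K_v=15/32 → 6.4.
Total e_ss = 6.4.

6.4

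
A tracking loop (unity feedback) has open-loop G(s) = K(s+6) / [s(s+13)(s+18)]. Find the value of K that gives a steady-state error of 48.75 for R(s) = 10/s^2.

8

System type = 1 (one pole at s=0).
K_v = lim_{s→0} s·G(s) = K·6 / (13·18) = (1/39)·K.
e_ss = 10/K_v = 48.75 ⇒ K_v = 8/39 ⇒ K = (8/39)/(1/39) = 8.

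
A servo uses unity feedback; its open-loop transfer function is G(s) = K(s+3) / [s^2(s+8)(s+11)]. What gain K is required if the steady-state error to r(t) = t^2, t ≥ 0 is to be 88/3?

System type = 2 (two poles at s=0).
K_a = lim_{s→0} s^2·G(s) = K·3 / (8·11) = (3/88)·K.
e_ss = 2/K_a = 88/3 ⇒ K_a = 3/44 ⇒ K = (3/44)/(3/88) = 2.

2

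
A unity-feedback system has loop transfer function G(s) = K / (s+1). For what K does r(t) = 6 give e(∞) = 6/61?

60

G(s) has no factors of s in the denominator, so the system is type 0.
K_p = lim_{s→0} G(s) = K / (1) = 1·K.
e_ss = 6/(1 + K_p) = 6/61 ⇒ 1 + 1·K = 61 ⇒ K = 60.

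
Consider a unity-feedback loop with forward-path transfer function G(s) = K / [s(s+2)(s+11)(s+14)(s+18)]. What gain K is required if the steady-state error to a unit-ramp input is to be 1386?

4

The open loop has one pole at the origin → type 1 system.
K_v = lim_{s→0} s·G(s) = K / (2·11·14·18) = (1/5544)·K.
e_ss = 1/K_v = 1386 ⇒ K_v = 1/1386 ⇒ K = (1/1386)/(1/5544) = 4.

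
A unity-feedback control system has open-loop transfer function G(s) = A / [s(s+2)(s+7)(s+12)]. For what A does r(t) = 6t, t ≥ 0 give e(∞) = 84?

G(s) has one factor of s in the denominator, so the system is type 1.
K_v = lim_{s→0} s·G(s) = A / (2·7·12) = (1/168)·A.
e_ss = 6/K_v = 84 ⇒ K_v = 1/14 ⇒ A = (1/14)/(1/168) = 12.

12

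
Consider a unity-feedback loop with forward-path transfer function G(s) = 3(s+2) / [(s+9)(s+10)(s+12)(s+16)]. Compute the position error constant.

The open loop has no poles at the origin → type 0 system.
K_p = lim_{s→0} G(s) = 3·2 / (9·10·12·16) = 1/2880.

1/2880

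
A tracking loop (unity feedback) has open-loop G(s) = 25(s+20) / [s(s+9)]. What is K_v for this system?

The open loop has one pole at the origin → type 1 system.
K_v = lim_{s→0} s·G(s) = 25·20 / (9) = 500/9.

500/9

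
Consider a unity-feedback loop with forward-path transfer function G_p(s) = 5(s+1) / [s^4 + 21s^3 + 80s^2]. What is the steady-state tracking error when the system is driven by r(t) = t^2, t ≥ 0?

32

The denominator has no term below 80s^2 — 2 poles at s=0, type 2.
K_a = lim_{s→0} s^2·G_p(s) = 5·1 / 80 = 0.0625.
r(t) = t^2 gives R(s) = 2/s^3.
e_ss = 2/K_a = 2/0.0625 = 32.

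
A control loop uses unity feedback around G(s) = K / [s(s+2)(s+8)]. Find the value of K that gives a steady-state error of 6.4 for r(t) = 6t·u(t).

15

The open loop has one pole at the origin → type 1 system.
K_v = lim_{s→0} s·G(s) = K / (2·8) = 0.0625·K.
e_ss = 6/K_v = 6.4 ⇒ K_v = 0.9375 ⇒ K = 0.9375/0.0625 = 15.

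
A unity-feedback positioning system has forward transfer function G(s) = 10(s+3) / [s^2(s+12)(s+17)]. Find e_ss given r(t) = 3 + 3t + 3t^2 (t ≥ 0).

40.8

System type = 2 (two poles at s=0). By superposition:
  • 3: tracked with zero error.
  • 3t: tracked with zero error.
  • 3t^2: e_ss = 6/K_a with K_a=5/34 → 40.8.
Total e_ss = 40.8.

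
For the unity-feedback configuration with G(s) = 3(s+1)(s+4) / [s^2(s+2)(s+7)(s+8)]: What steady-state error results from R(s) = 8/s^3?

224/3

Two free integrators in G(s): this is a type 2 system.
K_a = lim_{s→0} s^2·G(s) = 3·1·4 / (2·7·8) = 3/28.
r(t) = 4t^2 gives R(s) = 8/s^3.
e_ss = 8/K_a = 8/(3/28) = 224/3.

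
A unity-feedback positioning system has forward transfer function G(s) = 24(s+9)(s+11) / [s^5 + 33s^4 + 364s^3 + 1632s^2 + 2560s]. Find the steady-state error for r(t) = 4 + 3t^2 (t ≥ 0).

infinity

Lowest-order denominator term is 2560s, so the open loop has 1 pole at the origin → type 1 system. Taking each input component in turn:
  • 4: tracked with zero error.
  • 3t^2: a type-1 system cannot track it, e_ss → ∞.
The unbounded component dominates.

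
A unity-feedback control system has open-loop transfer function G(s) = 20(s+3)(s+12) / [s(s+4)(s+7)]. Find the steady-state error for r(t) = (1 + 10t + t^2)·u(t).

System type = 1 (one pole at s=0). Taking each input component in turn:
  • 1: tracked with zero error.
  • 10t: e_ss = 10/K_v with K_v=180/7 → 7/18.
  • t^2: a type-1 system cannot track it, e_ss → ∞.
The unbounded component dominates.

infinity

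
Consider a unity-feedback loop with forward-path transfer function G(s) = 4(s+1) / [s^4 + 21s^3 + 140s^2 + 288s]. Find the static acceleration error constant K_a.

0

The denominator has no term below 288s — 1 pole at s=0, type 1.
K_a = lim_{s→0} s^2·G(s) = 0 (the extra factor of s kills the finite limit).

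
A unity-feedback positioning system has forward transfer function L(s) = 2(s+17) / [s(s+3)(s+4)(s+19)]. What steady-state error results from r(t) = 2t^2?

The open loop has one pole at the origin → type 1 system.
For a type-1 system K_a = 0, so e_ss to a parabolic input is unbounded.

infinity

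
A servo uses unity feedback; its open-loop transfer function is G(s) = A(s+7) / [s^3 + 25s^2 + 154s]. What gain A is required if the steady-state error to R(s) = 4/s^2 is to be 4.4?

The denominator has no term below 154s — 1 pole at s=0, type 1.
K_v = lim_{s→0} s·G(s) = A·7 / 154 = (1/22)·A.
e_ss = 4/K_v = 4.4 ⇒ K_v = 10/11 ⇒ A = (10/11)/(1/22) = 20.

20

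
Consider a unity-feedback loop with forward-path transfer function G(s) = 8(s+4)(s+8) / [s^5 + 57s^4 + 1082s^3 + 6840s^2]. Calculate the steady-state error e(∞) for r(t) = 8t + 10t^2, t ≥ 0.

Factoring s^2 from the denominator leaves a polynomial with constant term 6840, so the system is type 2. By superposition:
  • 8t: tracked with zero error.
  • 10t^2: e_ss = 20/K_a with K_a=32/855 → 534.375.
Total e_ss = 534.375.

534.375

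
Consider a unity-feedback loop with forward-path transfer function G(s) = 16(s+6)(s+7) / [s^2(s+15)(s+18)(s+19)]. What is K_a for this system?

112/855

Two free integrators in G(s): this is a type 2 system.
K_a = lim_{s→0} s^2·G(s) = 16·6·7 / (15·18·19) = 112/855.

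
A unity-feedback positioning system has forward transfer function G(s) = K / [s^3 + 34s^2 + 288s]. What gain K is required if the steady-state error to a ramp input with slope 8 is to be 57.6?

Lowest-order denominator term is 288s, so the open loop has 1 pole at the origin → type 1 system.
K_v = lim_{s→0} s·G(s) = K / 288 = (1/288)·K.
e_ss = 8/K_v = 57.6 ⇒ K_v = 5/36 ⇒ K = (5/36)/(1/288) = 40.

40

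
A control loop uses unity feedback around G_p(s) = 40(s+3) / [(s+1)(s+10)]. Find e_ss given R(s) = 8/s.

8/13

System type = 0 (no poles at s=0).
K_p = lim_{s→0} G_p(s) = 40·3 / (1·10) = 12.
e_ss = 8/(1 + K_p) = 8/13.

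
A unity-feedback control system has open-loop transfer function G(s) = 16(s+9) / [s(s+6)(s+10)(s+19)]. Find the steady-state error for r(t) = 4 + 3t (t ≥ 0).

One free integrator in G(s): this is a type 1 system. By superposition:
  • 4: tracked with zero error.
  • 3t: e_ss = 3/K_v with K_v=12/95 → 23.75.
Total e_ss = 23.75.

23.75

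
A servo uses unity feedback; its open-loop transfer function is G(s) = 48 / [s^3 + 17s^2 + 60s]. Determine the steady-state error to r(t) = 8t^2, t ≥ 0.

The denominator has no term below 60s — 1 pole at s=0, type 1.
K_a = lim_{s→0} s^2·G(s) = 0; the steady-state error to this parabolic input grows without bound.

infinity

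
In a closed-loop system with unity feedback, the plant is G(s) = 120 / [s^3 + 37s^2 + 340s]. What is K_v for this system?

Factoring s from the denominator leaves a polynomial with constant term 340, so the system is type 1.
K_v = lim_{s→0} s·G(s) = 120 / 340 = 6/17.

6/17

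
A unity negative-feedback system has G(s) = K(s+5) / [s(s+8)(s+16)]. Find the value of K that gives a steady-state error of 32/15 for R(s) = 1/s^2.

12

One free integrator in G(s): this is a type 1 system.
K_v = lim_{s→0} s·G(s) = K·5 / (8·16) = (5/128)·K.
e_ss = 1/K_v = 32/15 ⇒ K_v = 15/32 ⇒ K = (15/32)/(5/128) = 12.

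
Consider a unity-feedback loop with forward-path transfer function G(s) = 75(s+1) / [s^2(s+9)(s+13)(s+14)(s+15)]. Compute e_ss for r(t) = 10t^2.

The open loop has two poles at the origin → type 2 system.
K_a = lim_{s→0} s^2·G(s) = 75·1 / (9·13·14·15) = 5/1638.
r(t) = 10t^2 gives R(s) = 20/s^3.
e_ss = 20/K_a = 20/(5/1638) = 6552.

6552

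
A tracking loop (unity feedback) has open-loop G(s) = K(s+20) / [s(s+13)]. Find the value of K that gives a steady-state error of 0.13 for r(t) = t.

System type = 1 (one pole at s=0).
K_v = lim_{s→0} s·G(s) = K·20 / (13) = (20/13)·K.
e_ss = 1/K_v = 0.13 ⇒ K_v = 100/13 ⇒ K = (100/13)/(20/13) = 5.

5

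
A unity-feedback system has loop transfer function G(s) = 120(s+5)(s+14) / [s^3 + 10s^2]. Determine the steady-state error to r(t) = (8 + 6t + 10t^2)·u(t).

1/42

Factoring s^2 from the denominator leaves a polynomial with constant term 10, so the system is type 2. Taking each input component in turn:
  • 8: tracked with zero error.
  • 6t: tracked with zero error.
  • 10t^2: e_ss = 20/K_a with K_a=840 → 1/42.
Total e_ss = 1/42.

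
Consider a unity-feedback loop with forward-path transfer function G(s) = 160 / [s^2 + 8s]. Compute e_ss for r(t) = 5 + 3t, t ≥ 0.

Factoring s from the denominator leaves a polynomial with constant term 8, so the system is type 1. Taking each input component in turn:
  • 5: tracked with zero error.
  • 3t: e_ss = 3/K_v with K_v=20 → 0.15.
Total e_ss = 0.15.

0.15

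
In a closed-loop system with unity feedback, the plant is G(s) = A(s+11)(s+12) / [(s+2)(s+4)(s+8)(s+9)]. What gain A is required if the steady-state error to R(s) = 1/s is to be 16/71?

System type = 0 (no poles at s=0).
K_p = lim_{s→0} G(s) = A·11·12 / (2·4·8·9) = (11/48)·A.
e_ss = 1/(1 + K_p) = 16/71 ⇒ 1 + (11/48)·A = 4.4375 ⇒ A = 15.

15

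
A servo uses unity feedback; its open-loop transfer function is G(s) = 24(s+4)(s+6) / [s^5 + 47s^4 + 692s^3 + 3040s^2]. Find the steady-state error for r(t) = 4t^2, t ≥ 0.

380/9

The denominator has no term below 3040s^2 — 2 poles at s=0, type 2.
K_a = lim_{s→0} s^2·G(s) = 24·4·6 / 3040 = 18/95.
r(t) = 4t^2 gives R(s) = 8/s^3.
e_ss = 8/K_a = 8/(18/95) = 380/9.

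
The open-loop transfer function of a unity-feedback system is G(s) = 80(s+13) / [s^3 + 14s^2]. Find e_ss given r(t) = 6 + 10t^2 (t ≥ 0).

7/26

Lowest-order denominator term is 14s^2, so the open loop has 2 poles at the origin → type 2 system. Taking each input component in turn:
  • 6: tracked with zero error.
  • 10t^2: e_ss = 20/K_a with K_a=520/7 → 7/26.
Total e_ss = 7/26.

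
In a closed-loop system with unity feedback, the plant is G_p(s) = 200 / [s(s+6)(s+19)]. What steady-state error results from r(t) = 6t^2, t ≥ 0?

infinity

One free integrator in G_p(s): this is a type 1 system.
For a type-1 system K_a = 0, so e_ss to a parabolic input is unbounded.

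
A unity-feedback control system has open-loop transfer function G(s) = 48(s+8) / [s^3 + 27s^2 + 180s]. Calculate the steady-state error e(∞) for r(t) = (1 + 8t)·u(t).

3.75

Lowest-order denominator term is 180s, so the open loop has 1 pole at the origin → type 1 system. Treating each term separately:
  • 1: tracked with zero error.
  • 8t: e_ss = 8/K_v with K_v=32/15 → 3.75.
Total e_ss = 3.75.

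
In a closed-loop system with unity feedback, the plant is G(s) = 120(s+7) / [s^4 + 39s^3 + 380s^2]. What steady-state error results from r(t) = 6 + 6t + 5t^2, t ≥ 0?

95/21

Factoring s^2 from the denominator leaves a polynomial with constant term 380, so the system is type 2. Taking each input component in turn:
  • 6: tracked with zero error.
  • 6t: tracked with zero error.
  • 5t^2: e_ss = 10/K_a with K_a=42/19 → 95/21.
Total e_ss = 95/21.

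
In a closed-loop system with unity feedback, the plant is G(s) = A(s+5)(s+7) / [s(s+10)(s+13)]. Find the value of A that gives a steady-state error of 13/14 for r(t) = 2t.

G(s) has one factor of s in the denominator, so the system is type 1.
K_v = lim_{s→0} s·G(s) = A·5·7 / (10·13) = (7/26)·A.
e_ss = 2/K_v = 13/14 ⇒ K_v = 28/13 ⇒ A = (28/13)/(7/26) = 8.

8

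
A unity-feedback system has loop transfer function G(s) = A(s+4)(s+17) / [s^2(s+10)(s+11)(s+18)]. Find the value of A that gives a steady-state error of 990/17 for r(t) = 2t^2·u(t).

2

G(s) has two factors of s in the denominator, so the system is type 2.
K_a = lim_{s→0} s^2·G(s) = A·4·17 / (10·11·18) = (17/495)·A.
e_ss = 4/K_a = 990/17 ⇒ K_a = 34/495 ⇒ A = (34/495)/(17/495) = 2.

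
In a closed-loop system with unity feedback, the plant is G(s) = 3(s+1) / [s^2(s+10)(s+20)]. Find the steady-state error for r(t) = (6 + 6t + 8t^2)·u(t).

System type = 2 (two poles at s=0). Treating each term separately:
  • 6: tracked with zero error.
  • 6t: tracked with zero error.
  • 8t^2: e_ss = 16/K_a with K_a=0.015 → 3200/3.
Total e_ss = 3200/3.

3200/3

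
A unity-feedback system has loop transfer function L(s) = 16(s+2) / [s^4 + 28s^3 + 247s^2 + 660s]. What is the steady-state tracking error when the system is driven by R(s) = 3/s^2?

Factoring s from the denominator leaves a polynomial with constant term 660, so the system is type 1.
K_v = lim_{s→0} s·L(s) = 16·2 / 660 = 8/165.
e_ss = 3/K_v = 3/(8/165) = 61.875.

61.875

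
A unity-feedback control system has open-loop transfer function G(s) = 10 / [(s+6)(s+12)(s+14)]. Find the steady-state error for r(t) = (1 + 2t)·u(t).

The open loop has no poles at the origin → type 0 system. By superposition:
  • 1: e_ss = 1/(1+K_p) with K_p=5/504 → 504/509.
  • 2t: a type-0 system cannot track it, e_ss → ∞.
The unbounded component dominates.

infinity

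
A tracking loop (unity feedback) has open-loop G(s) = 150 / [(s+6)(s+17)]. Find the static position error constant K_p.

25/17

G(s) has no factors of s in the denominator, so the system is type 0.
K_p = lim_{s→0} G(s) = 150 / (6·17) = 25/17.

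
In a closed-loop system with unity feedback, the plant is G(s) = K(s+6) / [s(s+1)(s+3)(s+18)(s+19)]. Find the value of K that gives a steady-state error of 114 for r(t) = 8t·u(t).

One free integrator in G(s): this is a type 1 system.
K_v = lim_{s→0} s·G(s) = K·6 / (1·3·18·19) = (1/171)·K.
e_ss = 8/K_v = 114 ⇒ K_v = 4/57 ⇒ K = (4/57)/(1/171) = 12.

12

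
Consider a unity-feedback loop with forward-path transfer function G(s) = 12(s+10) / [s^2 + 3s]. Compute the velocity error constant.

Factoring s from the denominator leaves a polynomial with constant term 3, so the system is type 1.
K_v = lim_{s→0} s·G(s) = 12·10 / 3 = 40.

40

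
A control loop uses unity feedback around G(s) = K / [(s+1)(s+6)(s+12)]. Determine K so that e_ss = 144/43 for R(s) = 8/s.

System type = 0 (no poles at s=0).
K_p = lim_{s→0} G(s) = K / (1·6·12) = (1/72)·K.
e_ss = 8/(1 + K_p) = 144/43 ⇒ 1 + (1/72)·K = 43/18 ⇒ K = 100.

100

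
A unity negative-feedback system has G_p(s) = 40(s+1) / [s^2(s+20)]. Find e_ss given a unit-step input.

The open loop has two poles at the origin → type 2 system.
A type-2 system has K_p = ∞, so it tracks a step input with zero steady-state error.

0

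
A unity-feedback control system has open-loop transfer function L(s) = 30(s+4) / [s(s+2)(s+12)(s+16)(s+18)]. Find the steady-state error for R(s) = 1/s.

0

One free integrator in L(s): this is a type 1 system.
K_p = ∞ for a type-1 system; e_ss to a step is zero.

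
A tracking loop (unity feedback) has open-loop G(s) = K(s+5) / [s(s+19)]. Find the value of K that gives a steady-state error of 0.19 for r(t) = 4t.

System type = 1 (one pole at s=0).
K_v = lim_{s→0} s·G(s) = K·5 / (19) = (5/19)·K.
e_ss = 4/K_v = 0.19 ⇒ K_v = 400/19 ⇒ K = (400/19)/(5/19) = 80.

80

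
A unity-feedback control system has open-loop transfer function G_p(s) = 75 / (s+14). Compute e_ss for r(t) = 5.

70/89

System type = 0 (no poles at s=0).
K_p = lim_{s→0} G_p(s) = 75 / (14) = 75/14.
e_ss = 5/(1 + K_p) = 5/(89/14) = 70/89.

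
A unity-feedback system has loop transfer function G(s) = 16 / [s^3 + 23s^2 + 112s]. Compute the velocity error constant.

Factoring s from the denominator leaves a polynomial with constant term 112, so the system is type 1.
K_v = lim_{s→0} s·G(s) = 16 / 112 = 1/7.

1/7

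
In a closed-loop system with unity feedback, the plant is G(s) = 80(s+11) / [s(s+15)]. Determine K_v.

System type = 1 (one pole at s=0).
K_v = lim_{s→0} s·G(s) = 80·11 / (15) = 176/3.

176/3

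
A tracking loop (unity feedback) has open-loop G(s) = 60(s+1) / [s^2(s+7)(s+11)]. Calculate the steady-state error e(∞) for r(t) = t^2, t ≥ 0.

77/30

System type = 2 (two poles at s=0).
K_a = lim_{s→0} s^2·G(s) = 60·1 / (7·11) = 60/77.
r(t) = t^2 gives R(s) = 2/s^3.
e_ss = 2/K_a = 2/(60/77) = 77/30.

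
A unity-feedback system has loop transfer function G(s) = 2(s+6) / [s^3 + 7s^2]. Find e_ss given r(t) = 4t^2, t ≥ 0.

The denominator has no term below 7s^2 — 2 poles at s=0, type 2.
K_a = lim_{s→0} s^2·G(s) = 2·6 / 7 = 12/7.
r(t) = 4t^2 gives R(s) = 8/s^3.
e_ss = 8/K_a = 8/(12/7) = 14/3.

14/3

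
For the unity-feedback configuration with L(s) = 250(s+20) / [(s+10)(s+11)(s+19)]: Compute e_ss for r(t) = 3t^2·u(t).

infinity

L(s) has no factors of s in the denominator, so the system is type 0.
For a type-0 system K_a = 0, so e_ss to a parabolic input is unbounded.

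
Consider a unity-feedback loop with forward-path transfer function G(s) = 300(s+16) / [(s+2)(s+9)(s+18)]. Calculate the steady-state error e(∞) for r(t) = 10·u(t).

The open loop has no poles at the origin → type 0 system.
K_p = lim_{s→0} G(s) = 300·16 / (2·9·18) = 400/27.
e_ss = 10/(1 + K_p) = 10/(427/27) = 270/427.

270/427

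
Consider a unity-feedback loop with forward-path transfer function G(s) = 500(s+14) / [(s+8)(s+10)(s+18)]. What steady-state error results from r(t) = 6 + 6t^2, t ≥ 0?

G(s) has no factors of s in the denominator, so the system is type 0. By superposition:
  • 6: e_ss = 6/(1+K_p) with K_p=175/36 → 216/211.
  • 6t^2: a type-0 system cannot track it, e_ss → ∞.
The unbounded component dominates.

infinity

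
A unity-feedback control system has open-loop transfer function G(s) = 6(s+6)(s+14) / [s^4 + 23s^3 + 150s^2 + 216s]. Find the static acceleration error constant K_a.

The denominator has no term below 216s — 1 pole at s=0, type 1.
K_a = lim_{s→0} s^2·G(s) = 0 (the extra factor of s kills the finite limit).

0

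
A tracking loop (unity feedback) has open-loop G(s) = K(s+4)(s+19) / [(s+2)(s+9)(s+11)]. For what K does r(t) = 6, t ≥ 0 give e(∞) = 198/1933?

150

System type = 0 (no poles at s=0).
K_p = lim_{s→0} G(s) = K·4·19 / (2·9·11) = (38/99)·K.
e_ss = 6/(1 + K_p) = 198/1933 ⇒ 1 + (38/99)·K = 1933/33 ⇒ K = 150.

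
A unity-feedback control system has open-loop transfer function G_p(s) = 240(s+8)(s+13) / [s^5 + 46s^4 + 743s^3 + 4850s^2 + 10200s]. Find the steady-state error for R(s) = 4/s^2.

The denominator has no term below 10200s — 1 pole at s=0, type 1.
K_v = lim_{s→0} s·G_p(s) = 240·8·13 / 10200 = 208/85.
e_ss = 4/K_v = 4/(208/85) = 85/52.

85/52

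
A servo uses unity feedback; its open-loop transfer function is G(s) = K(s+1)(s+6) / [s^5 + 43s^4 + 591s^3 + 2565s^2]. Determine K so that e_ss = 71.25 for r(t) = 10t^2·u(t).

Lowest-order denominator term is 2565s^2, so the open loop has 2 poles at the origin → type 2 system.
K_a = lim_{s→0} s^2·G(s) = K·1·6 / 2565 = (2/855)·K.
e_ss = 20/K_a = 71.25 ⇒ K_a = 16/57 ⇒ K = (16/57)/(2/855) = 120.

120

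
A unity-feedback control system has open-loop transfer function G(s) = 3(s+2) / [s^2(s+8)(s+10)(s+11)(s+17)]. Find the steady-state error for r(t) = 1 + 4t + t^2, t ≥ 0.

14960/3

G(s) has two factors of s in the denominator, so the system is type 2. Treating each term separately:
  • 1: tracked with zero error.
  • 4t: tracked with zero error.
  • t^2: e_ss = 2/K_a with K_a=3/7480 → 14960/3.
Total e_ss = 14960/3.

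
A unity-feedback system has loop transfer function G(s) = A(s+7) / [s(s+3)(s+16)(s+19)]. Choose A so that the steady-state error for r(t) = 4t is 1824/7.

The open loop has one pole at the origin → type 1 system.
K_v = lim_{s→0} s·G(s) = A·7 / (3·16·19) = (7/912)·A.
e_ss = 4/K_v = 1824/7 ⇒ K_v = 7/456 ⇒ A = (7/456)/(7/912) = 2.

2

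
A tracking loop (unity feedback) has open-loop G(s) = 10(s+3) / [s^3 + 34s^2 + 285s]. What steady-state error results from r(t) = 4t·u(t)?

38

Lowest-order denominator term is 285s, so the open loop has 1 pole at the origin → type 1 system.
K_v = lim_{s→0} s·G(s) = 10·3 / 285 = 2/19.
e_ss = 4/K_v = 4/(2/19) = 38.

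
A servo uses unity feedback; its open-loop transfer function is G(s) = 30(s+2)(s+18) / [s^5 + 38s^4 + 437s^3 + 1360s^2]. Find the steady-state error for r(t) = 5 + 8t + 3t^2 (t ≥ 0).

The denominator has no term below 1360s^2 — 2 poles at s=0, type 2. Treating each term separately:
  • 5: tracked with zero error.
  • 8t: tracked with zero error.
  • 3t^2: e_ss = 6/K_a with K_a=27/34 → 68/9.
Total e_ss = 68/9.

68/9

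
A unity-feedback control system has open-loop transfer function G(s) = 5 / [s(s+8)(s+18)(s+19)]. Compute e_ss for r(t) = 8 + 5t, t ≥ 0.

System type = 1 (one pole at s=0). Treating each term separately:
  • 8: tracked with zero error.
  • 5t: e_ss = 5/K_v with K_v=5/2736 → 2736.
Total e_ss = 2736.

2736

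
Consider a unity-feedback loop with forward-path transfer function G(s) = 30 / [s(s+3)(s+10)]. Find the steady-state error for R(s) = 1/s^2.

One free integrator in G(s): this is a type 1 system.
K_v = lim_{s→0} s·G(s) = 30 / (3·10) = 1.
e_ss = 1/K_v = 1/1 = 1.

1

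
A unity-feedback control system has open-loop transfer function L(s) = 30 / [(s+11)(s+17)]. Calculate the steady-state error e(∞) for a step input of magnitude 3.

561/217

No free integrators in L(s): this is a type 0 system.
K_p = lim_{s→0} L(s) = 30 / (11·17) = 30/187.
e_ss = 3/(1 + K_p) = 3/(217/187) = 561/217.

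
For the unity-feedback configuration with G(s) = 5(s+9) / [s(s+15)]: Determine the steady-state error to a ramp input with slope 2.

2/3

One free integrator in G(s): this is a type 1 system.
K_v = lim_{s→0} s·G(s) = 5·9 / (15) = 3.
e_ss = 2/K_v = 2/3.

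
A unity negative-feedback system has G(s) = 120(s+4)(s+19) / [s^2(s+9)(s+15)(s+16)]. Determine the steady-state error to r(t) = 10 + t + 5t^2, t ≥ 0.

45/19

Two free integrators in G(s): this is a type 2 system. Taking each input component in turn:
  • 10: tracked with zero error.
  • t: tracked with zero error.
  • 5t^2: e_ss = 10/K_a with K_a=38/9 → 45/19.
Total e_ss = 45/19.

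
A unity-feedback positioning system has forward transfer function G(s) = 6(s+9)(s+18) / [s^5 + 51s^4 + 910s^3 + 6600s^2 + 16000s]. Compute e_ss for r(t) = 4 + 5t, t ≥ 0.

The denominator has no term below 16000s — 1 pole at s=0, type 1. Taking each input component in turn:
  • 4: tracked with zero error.
  • 5t: e_ss = 5/K_v with K_v=243/4000 → 20000/243.
Total e_ss = 20000/243.

20000/243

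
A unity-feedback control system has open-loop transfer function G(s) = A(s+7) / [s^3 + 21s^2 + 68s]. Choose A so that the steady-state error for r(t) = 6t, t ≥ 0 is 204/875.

Factoring s from the denominator leaves a polynomial with constant term 68, so the system is type 1.
K_v = lim_{s→0} s·G(s) = A·7 / 68 = (7/68)·A.
e_ss = 6/K_v = 204/875 ⇒ K_v = 875/34 ⇒ A = (875/34)/(7/68) = 250.

250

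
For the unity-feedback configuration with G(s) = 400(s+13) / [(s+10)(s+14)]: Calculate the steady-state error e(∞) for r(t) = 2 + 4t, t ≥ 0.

No free integrators in G(s): this is a type 0 system. Taking each input component in turn:
  • 2: e_ss = 2/(1+K_p) with K_p=260/7 → 14/267.
  • 4t: a type-0 system cannot track it, e_ss → ∞.
The unbounded component dominates.

infinity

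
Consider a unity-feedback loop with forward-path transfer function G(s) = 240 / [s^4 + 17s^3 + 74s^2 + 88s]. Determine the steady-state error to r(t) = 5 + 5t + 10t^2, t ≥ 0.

Factoring s from the denominator leaves a polynomial with constant term 88, so the system is type 1. Taking each input component in turn:
  • 5: tracked with zero error.
  • 5t: e_ss = 5/K_v with K_v=30/11 → 11/6.
  • 10t^2: a type-1 system cannot track it, e_ss → ∞.
The unbounded component dominates.

infinity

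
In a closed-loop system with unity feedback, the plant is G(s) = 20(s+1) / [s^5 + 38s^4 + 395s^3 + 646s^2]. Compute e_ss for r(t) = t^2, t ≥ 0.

64.6

Lowest-order denominator term is 646s^2, so the open loop has 2 poles at the origin → type 2 system.
K_a = lim_{s→0} s^2·G(s) = 20·1 / 646 = 10/323.
r(t) = t^2 gives R(s) = 2/s^3.
e_ss = 2/K_a = 2/(10/323) = 64.6.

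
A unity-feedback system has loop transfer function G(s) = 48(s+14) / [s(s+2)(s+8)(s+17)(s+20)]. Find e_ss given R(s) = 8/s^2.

One free integrator in G(s): this is a type 1 system.
K_v = lim_{s→0} s·G(s) = 48·14 / (2·8·17·20) = 21/170.
e_ss = 8/K_v = 8/(21/170) = 1360/21.

1360/21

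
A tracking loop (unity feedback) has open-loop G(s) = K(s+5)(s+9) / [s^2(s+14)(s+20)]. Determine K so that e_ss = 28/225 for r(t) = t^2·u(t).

100

Two free integrators in G(s): this is a type 2 system.
K_a = lim_{s→0} s^2·G(s) = K·5·9 / (14·20) = (9/56)·K.
e_ss = 2/K_a = 28/225 ⇒ K_a = 225/14 ⇒ K = (225/14)/(9/56) = 100.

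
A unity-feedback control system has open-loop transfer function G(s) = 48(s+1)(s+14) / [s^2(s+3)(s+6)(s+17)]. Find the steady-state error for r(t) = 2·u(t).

0

The open loop has two poles at the origin → type 2 system.
K_p = ∞ for a type-2 system; e_ss to a step is zero.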